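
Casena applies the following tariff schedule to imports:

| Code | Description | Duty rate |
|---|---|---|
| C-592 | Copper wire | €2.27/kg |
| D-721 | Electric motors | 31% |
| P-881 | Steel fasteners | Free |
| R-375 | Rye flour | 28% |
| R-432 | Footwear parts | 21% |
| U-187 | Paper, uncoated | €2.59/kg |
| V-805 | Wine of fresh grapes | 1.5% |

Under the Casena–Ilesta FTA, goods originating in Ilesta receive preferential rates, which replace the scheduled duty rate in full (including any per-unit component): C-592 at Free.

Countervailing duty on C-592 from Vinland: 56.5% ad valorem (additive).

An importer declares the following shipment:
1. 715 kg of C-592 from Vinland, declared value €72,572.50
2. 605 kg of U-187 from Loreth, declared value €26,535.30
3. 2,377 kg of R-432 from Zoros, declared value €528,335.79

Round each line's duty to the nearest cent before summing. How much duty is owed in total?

€155,143.98

Line 1 (C-592, Vinland, 715 kg, €72,572.50):
Base rate for C-592 is €2.27/kg.
C-592 has an FTA preferential rate, but origin Vinland is not Ilesta; base rate stands.
Additional duty on C-592 from Vinland: +56.5% ad valorem. Applied ad valorem rate = 56.5%.
Duty = €72,572.50 × 56.5% + 715 × €2.27 = €42,626.51.
Line 2 (U-187, Loreth, 605 kg, €26,535.30):
Base rate for U-187 is €2.59/kg.
Duty = 605 × €2.59 = €1,566.95.
Line 3 (R-432, Zoros, 2,377 kg, €528,335.79):
Base rate for R-432 is 21%.
Duty = €528,335.79 × 21% = €110,950.52.
Total = €42,626.51 + €1,566.95 + €110,950.52 = €155,143.98.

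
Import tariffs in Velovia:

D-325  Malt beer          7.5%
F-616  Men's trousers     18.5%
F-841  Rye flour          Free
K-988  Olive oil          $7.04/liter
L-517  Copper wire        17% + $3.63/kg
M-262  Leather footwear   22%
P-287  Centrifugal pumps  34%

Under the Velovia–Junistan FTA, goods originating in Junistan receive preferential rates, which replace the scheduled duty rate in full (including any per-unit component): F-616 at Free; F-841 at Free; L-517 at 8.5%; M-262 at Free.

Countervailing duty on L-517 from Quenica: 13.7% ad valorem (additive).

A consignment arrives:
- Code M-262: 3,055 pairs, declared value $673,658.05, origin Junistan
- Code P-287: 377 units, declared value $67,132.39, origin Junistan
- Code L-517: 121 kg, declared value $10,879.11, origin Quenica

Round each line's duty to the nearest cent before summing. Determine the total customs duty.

Line 1 (M-262, Junistan, 3,055 pairs, $673,658.05):
Base rate for M-262 is 22%.
Origin Junistan qualifies under the Velovia–Junistan agreement and M-262 is covered: preferential rate Free applies instead.
Duty = $673,658.05 × 0% = $0.00.
Line 2 (P-287, Junistan, 377 units, $67,132.39):
Base rate for P-287 is 34%.
Origin Junistan is the FTA partner but P-287 is not on the preference list; base rate stands.
Duty = $67,132.39 × 34% = $22,825.01.
Line 3 (L-517, Quenica, 121 kg, $10,879.11):
Base rate for L-517 is 17% + $3.63/kg.
L-517 has an FTA preferential rate, but origin Quenica is not Junistan; base rate stands.
Additional duty on L-517 from Quenica: +13.7%. Applied ad valorem rate: 17% + 13.7% = 30.7%.
Duty = $10,879.11 × 30.7% + 121 × $3.63 = $3,779.12.
Total = $0.00 + $22,825.01 + $3,779.12 = $26,604.13.

$26,604.13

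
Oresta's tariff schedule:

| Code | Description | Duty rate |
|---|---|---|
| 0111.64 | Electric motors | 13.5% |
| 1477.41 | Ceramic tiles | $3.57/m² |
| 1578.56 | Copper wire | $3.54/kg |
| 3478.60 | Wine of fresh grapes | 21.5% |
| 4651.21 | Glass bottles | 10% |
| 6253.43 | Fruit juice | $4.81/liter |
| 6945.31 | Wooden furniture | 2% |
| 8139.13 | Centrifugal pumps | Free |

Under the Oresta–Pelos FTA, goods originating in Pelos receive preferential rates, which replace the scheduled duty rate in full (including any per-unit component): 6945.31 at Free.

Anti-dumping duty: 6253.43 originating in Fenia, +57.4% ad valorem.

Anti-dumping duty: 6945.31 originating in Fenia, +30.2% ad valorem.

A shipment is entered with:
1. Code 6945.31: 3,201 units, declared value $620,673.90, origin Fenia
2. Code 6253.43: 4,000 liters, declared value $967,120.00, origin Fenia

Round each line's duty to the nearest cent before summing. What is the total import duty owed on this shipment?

$774,223.88

Line 1 (6945.31, Fenia, 3,201 units, $620,673.90):
Base rate for 6945.31 is 2%.
6945.31 has an FTA preferential rate, but origin Fenia is not Pelos; base rate stands.
Additional duty on 6945.31 from Fenia: +30.2%. Applied ad valorem rate: 2% + 30.2% = 32.2%.
Duty = $620,673.90 × 32.2% = $199,857.00.
Line 2 (6253.43, Fenia, 4,000 liters, $967,120.00):
Base rate for 6253.43 is $4.81/liter.
Additional duty on 6253.43 from Fenia: +57.4% ad valorem. Applied ad valorem rate = 57.4%.
Duty = $967,120.00 × 57.4% + 4,000 × $4.81 = $574,366.88.
Total = $199,857.00 + $574,366.88 = $774,223.88.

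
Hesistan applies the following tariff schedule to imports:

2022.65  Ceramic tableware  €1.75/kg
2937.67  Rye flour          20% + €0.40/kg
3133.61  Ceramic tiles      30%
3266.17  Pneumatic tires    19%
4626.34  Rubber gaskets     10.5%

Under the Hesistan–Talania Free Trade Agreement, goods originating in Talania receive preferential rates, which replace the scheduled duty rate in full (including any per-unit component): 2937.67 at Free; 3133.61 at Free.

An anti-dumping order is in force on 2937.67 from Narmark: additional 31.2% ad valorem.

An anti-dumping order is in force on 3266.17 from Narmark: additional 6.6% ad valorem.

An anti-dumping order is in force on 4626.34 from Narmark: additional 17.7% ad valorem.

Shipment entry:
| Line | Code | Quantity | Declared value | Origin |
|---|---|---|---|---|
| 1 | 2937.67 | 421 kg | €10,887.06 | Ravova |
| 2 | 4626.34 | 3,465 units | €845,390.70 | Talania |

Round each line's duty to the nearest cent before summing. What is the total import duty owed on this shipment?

Line 1 (2937.67, Ravova, 421 kg, €10,887.06):
Base rate for 2937.67 is 20% + €0.40/kg.
2937.67 has an FTA preferential rate, but origin Ravova is not Talania; base rate stands.
The additional-duty order on 2937.67 targets Narmark, not Ravova; it does not apply.
Duty = €10,887.06 × 20% + 421 × €0.40 = €2,345.81.
Line 2 (4626.34, Talania, 3,465 units, €845,390.70):
Base rate for 4626.34 is 10.5%.
Origin Talania is the FTA partner but 4626.34 is not on the preference list; base rate stands.
The additional-duty order on 4626.34 targets Narmark, not Talania; it does not apply.
Duty = €845,390.70 × 10.5% = €88,766.02.
Total = €2,345.81 + €88,766.02 = €91,111.83.

€91,111.83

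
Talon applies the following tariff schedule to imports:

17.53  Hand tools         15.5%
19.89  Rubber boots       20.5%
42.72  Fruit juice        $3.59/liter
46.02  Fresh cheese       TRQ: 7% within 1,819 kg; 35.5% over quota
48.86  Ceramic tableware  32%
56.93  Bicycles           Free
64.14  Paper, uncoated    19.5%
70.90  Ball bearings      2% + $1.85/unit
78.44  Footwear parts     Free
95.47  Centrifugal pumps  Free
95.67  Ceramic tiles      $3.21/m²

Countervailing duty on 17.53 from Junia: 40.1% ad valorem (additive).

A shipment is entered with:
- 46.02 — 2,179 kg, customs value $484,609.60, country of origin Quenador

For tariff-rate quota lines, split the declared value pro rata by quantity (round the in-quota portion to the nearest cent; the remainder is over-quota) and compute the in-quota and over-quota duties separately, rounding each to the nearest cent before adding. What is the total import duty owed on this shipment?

$56,740.91

Line 1 (46.02, Quenador, 2,179 kg, $484,609.60):
Code 46.02 is under a tariff-rate quota (threshold 1,819 kg). In-quota: 1,819 kg at 7%; over-quota: 360 kg at 35.5%.
Pro-rata value split: in-quota = $484,609.60 × 1,819/2,179 = $404,545.60; over-quota = $484,609.60 − $404,545.60 = $80,064.00.
In-quota duty = $404,545.60 × 7% = $28,318.19. Over-quota duty = $80,064.00 × 35.5% = $28,422.72.
Line duty = $28,318.19 + $28,422.72 = $56,740.91.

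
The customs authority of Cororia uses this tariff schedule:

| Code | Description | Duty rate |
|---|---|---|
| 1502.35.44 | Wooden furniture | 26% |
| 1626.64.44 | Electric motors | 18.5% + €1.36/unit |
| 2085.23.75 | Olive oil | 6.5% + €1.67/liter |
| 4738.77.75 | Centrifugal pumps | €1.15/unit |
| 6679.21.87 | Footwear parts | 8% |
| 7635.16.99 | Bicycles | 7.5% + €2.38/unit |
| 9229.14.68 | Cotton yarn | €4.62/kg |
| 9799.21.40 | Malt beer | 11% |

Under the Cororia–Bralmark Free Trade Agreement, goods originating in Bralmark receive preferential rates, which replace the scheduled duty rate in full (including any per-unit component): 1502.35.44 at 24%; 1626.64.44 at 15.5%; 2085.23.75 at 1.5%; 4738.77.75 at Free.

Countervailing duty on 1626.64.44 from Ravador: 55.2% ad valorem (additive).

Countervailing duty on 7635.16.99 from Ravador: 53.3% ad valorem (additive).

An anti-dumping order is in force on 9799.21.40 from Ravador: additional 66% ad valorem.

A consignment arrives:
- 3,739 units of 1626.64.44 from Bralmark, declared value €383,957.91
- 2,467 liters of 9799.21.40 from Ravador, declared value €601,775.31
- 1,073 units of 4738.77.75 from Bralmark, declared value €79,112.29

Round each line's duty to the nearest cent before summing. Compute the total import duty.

Line 1 (1626.64.44, Bralmark, 3,739 units, €383,957.91):
Base rate for 1626.64.44 is 18.5% + €1.36/unit.
Origin Bralmark qualifies under the Cororia–Bralmark agreement and 1626.64.44 is covered: preferential rate 15.5% applies instead.
The additional-duty order on 1626.64.44 targets Ravador, not Bralmark; it does not apply.
Duty = €383,957.91 × 15.5% = €59,513.48.
Line 2 (9799.21.40, Ravador, 2,467 liters, €601,775.31):
Base rate for 9799.21.40 is 11%.
Additional duty on 9799.21.40 from Ravador: +66%. Applied ad valorem rate: 11% + 66% = 77%.
Duty = €601,775.31 × 77% = €463,366.99.
Line 3 (4738.77.75, Bralmark, 1,073 units, €79,112.29):
Base rate for 4738.77.75 is €1.15/unit.
Origin Bralmark qualifies under the Cororia–Bralmark agreement and 4738.77.75 is covered: preferential rate Free applies instead.
Duty = €79,112.29 × 0% = €0.00.
Total = €59,513.48 + €463,366.99 + €0.00 = €522,880.47.

€522,880.47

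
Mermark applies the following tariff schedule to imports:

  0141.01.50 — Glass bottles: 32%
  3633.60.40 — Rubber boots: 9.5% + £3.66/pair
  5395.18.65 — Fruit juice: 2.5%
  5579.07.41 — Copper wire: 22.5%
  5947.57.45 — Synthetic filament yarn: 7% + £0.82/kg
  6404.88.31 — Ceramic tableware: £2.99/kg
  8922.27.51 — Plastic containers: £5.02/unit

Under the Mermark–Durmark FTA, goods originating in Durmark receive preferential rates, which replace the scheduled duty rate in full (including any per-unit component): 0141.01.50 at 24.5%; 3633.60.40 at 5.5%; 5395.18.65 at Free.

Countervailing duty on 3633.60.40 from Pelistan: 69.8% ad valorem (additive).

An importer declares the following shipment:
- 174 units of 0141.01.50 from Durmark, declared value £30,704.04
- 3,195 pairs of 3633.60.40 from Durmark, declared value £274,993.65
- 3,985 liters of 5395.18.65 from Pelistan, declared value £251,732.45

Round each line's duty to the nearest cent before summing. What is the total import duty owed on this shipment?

Line 1 (0141.01.50, Durmark, 174 units, £30,704.04):
Base rate for 0141.01.50 is 32%.
Origin Durmark qualifies under the Mermark–Durmark agreement and 0141.01.50 is covered: preferential rate 24.5% applies instead.
Duty = £30,704.04 × 24.5% = £7,522.49.
Line 2 (3633.60.40, Durmark, 3,195 pairs, £274,993.65):
Base rate for 3633.60.40 is 9.5% + £3.66/pair.
Origin Durmark qualifies under the Mermark–Durmark agreement and 3633.60.40 is covered: preferential rate 5.5% applies instead.
The additional-duty order on 3633.60.40 targets Pelistan, not Durmark; it does not apply.
Duty = £274,993.65 × 5.5% = £15,124.65.
Line 3 (5395.18.65, Pelistan, 3,985 liters, £251,732.45):
Base rate for 5395.18.65 is 2.5%.
5395.18.65 has an FTA preferential rate, but origin Pelistan is not Durmark; base rate stands.
Duty = £251,732.45 × 2.5% = £6,293.31.
Total = £7,522.49 + £15,124.65 + £6,293.31 = £28,940.45.

£28,940.45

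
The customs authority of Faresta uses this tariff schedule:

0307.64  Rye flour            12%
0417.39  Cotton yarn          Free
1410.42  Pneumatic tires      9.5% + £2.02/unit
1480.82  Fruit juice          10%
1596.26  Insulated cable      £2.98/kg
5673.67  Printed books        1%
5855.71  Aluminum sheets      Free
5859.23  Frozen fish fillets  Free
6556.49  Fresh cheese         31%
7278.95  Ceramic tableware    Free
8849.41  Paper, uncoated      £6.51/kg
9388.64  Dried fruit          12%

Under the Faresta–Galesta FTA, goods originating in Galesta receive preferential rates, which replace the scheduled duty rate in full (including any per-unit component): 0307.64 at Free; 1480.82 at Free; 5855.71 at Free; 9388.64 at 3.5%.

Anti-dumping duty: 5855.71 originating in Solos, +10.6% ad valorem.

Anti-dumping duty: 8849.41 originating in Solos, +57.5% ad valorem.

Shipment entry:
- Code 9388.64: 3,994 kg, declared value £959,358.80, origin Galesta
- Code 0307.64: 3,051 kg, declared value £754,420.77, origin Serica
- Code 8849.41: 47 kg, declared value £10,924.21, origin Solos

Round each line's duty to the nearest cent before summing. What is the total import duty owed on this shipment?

£130,695.44

Line 1 (9388.64, Galesta, 3,994 kg, £959,358.80):
Base rate for 9388.64 is 12%.
Origin Galesta qualifies under the Faresta–Galesta agreement and 9388.64 is covered: preferential rate 3.5% applies instead.
Duty = £959,358.80 × 3.5% = £33,577.56.
Line 2 (0307.64, Serica, 3,051 kg, £754,420.77):
Base rate for 0307.64 is 12%.
0307.64 has an FTA preferential rate, but origin Serica is not Galesta; base rate stands.
Duty = £754,420.77 × 12% = £90,530.49.
Line 3 (8849.41, Solos, 47 kg, £10,924.21):
Base rate for 8849.41 is £6.51/kg.
Additional duty on 8849.41 from Solos: +57.5% ad valorem. Applied ad valorem rate = 57.5%.
Duty = £10,924.21 × 57.5% + 47 × £6.51 = £6,587.39.
Total = £33,577.56 + £90,530.49 + £6,587.39 = £130,695.44.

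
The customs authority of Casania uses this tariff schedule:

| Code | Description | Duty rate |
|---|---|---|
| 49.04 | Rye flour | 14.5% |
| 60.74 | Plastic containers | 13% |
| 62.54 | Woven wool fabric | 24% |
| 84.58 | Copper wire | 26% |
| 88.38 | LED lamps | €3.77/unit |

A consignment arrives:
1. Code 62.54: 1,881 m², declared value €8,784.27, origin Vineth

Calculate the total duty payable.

€2,108.22

Line 1 (62.54, Vineth, 1,881 m², €8,784.27):
Base rate for 62.54 is 24%.
Duty = €8,784.27 × 24% = €2,108.22.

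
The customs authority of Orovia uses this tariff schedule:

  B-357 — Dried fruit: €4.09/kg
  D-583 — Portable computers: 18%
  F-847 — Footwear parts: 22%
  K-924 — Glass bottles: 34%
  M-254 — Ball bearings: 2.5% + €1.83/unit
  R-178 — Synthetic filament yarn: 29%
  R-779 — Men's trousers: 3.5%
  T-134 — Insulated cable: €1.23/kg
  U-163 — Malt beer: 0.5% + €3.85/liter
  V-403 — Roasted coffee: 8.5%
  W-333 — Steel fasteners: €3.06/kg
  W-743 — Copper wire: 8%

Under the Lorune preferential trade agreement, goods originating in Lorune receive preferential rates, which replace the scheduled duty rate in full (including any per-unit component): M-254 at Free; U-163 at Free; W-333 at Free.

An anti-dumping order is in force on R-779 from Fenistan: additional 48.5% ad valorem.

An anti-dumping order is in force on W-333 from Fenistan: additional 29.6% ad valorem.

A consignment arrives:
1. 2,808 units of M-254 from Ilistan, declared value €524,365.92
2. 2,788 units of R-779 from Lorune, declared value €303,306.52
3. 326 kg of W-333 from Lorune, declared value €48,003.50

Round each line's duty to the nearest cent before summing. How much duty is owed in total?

Line 1 (M-254, Ilistan, 2,808 units, €524,365.92):
Base rate for M-254 is 2.5% + €1.83/unit.
M-254 has an FTA preferential rate, but origin Ilistan is not Lorune; base rate stands.
Duty = €524,365.92 × 2.5% + 2,808 × €1.83 = €18,247.79.
Line 2 (R-779, Lorune, 2,788 units, €303,306.52):
Base rate for R-779 is 3.5%.
Origin Lorune is the FTA partner but R-779 is not on the preference list; base rate stands.
The additional-duty order on R-779 targets Fenistan, not Lorune; it does not apply.
Duty = €303,306.52 × 3.5% = €10,615.73.
Line 3 (W-333, Lorune, 326 kg, €48,003.50):
Base rate for W-333 is €3.06/kg.
Origin Lorune qualifies under the Orovia–Lorune agreement and W-333 is covered: preferential rate Free applies instead.
The additional-duty order on W-333 targets Fenistan, not Lorune; it does not apply.
Duty = €48,003.50 × 0% = €0.00.
Total = €18,247.79 + €10,615.73 + €0.00 = €28,863.52.

€28,863.52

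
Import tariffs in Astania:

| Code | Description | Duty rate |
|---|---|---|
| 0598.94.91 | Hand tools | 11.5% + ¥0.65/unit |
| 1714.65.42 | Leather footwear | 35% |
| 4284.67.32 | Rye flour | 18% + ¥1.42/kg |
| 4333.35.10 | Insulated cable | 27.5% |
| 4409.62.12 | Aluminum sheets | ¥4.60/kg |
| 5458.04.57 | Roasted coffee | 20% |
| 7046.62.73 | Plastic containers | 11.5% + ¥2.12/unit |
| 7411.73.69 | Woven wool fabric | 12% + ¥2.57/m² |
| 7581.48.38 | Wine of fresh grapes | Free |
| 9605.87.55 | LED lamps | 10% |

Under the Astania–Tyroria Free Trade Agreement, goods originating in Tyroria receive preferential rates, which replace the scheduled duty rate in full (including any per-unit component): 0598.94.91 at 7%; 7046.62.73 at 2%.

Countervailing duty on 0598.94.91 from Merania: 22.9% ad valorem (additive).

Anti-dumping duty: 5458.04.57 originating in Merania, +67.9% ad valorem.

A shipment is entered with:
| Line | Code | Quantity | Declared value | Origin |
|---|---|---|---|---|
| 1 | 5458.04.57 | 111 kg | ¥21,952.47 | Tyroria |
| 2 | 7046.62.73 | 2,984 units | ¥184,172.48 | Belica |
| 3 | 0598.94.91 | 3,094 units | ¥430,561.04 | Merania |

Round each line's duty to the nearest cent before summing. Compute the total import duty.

¥182,020.51

Line 1 (5458.04.57, Tyroria, 111 kg, ¥21,952.47):
Base rate for 5458.04.57 is 20%.
Origin Tyroria is the FTA partner but 5458.04.57 is not on the preference list; base rate stands.
The additional-duty order on 5458.04.57 targets Merania, not Tyroria; it does not apply.
Duty = ¥21,952.47 × 20% = ¥4,390.49.
Line 2 (7046.62.73, Belica, 2,984 units, ¥184,172.48):
Base rate for 7046.62.73 is 11.5% + ¥2.12/unit.
7046.62.73 has an FTA preferential rate, but origin Belica is not Tyroria; base rate stands.
Duty = ¥184,172.48 × 11.5% + 2,984 × ¥2.12 = ¥27,505.92.
Line 3 (0598.94.91, Merania, 3,094 units, ¥430,561.04):
Base rate for 0598.94.91 is 11.5% + ¥0.65/unit.
0598.94.91 has an FTA preferential rate, but origin Merania is not Tyroria; base rate stands.
Additional duty on 0598.94.91 from Merania: +22.9%. Applied ad valorem rate: 11.5% + 22.9% = 34.4%.
Duty = ¥430,561.04 × 34.4% + 3,094 × ¥0.65 = ¥150,124.10.
Total = ¥4,390.49 + ¥27,505.92 + ¥150,124.10 = ¥182,020.51.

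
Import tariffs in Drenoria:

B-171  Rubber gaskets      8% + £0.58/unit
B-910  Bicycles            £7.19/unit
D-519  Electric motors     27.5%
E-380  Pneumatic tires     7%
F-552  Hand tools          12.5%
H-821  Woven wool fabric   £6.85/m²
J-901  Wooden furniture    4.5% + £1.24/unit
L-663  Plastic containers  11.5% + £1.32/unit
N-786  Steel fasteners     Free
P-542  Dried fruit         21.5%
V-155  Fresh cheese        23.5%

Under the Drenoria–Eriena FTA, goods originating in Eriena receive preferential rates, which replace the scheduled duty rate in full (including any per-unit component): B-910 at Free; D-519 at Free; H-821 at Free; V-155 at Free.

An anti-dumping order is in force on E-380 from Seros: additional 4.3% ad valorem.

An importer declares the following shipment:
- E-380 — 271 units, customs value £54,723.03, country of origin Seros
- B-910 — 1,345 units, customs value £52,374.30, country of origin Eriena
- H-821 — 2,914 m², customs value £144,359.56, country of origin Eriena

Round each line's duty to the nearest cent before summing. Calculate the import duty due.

Line 1 (E-380, Seros, 271 units, £54,723.03):
Base rate for E-380 is 7%.
Additional duty on E-380 from Seros: +4.3%. Applied ad valorem rate: 7% + 4.3% = 11.3%.
Duty = £54,723.03 × 11.3% = £6,183.70.
Line 2 (B-910, Eriena, 1,345 units, £52,374.30):
Base rate for B-910 is £7.19/unit.
Origin Eriena qualifies under the Drenoria–Eriena agreement and B-910 is covered: preferential rate Free applies instead.
Duty = £52,374.30 × 0% = £0.00.
Line 3 (H-821, Eriena, 2,914 m², £144,359.56):
Base rate for H-821 is £6.85/m².
Origin Eriena qualifies under the Drenoria–Eriena agreement and H-821 is covered: preferential rate Free applies instead.
Duty = £144,359.56 × 0% = £0.00.
Total = £6,183.70 + £0.00 + £0.00 = £6,183.70.

£6,183.70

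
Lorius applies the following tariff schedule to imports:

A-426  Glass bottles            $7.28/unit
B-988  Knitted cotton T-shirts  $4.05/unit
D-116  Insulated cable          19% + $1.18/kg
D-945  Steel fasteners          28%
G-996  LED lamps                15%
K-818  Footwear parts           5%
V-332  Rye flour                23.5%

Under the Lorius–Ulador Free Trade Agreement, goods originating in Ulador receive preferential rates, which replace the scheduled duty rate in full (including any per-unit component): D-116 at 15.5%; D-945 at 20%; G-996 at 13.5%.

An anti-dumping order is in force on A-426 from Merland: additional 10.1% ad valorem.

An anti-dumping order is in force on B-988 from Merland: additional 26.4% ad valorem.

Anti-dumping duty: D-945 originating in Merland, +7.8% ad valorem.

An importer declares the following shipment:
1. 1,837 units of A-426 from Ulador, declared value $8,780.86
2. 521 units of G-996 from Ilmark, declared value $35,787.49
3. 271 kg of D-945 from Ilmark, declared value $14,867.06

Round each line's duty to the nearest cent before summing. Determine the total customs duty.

Line 1 (A-426, Ulador, 1,837 units, $8,780.86):
Base rate for A-426 is $7.28/unit.
Origin Ulador is the FTA partner but A-426 is not on the preference list; base rate stands.
The additional-duty order on A-426 targets Merland, not Ulador; it does not apply.
Duty = 1,837 × $7.28 = $13,373.36.
Line 2 (G-996, Ilmark, 521 units, $35,787.49):
Base rate for G-996 is 15%.
G-996 has an FTA preferential rate, but origin Ilmark is not Ulador; base rate stands.
Duty = $35,787.49 × 15% = $5,368.12.
Line 3 (D-945, Ilmark, 271 kg, $14,867.06):
Base rate for D-945 is 28%.
D-945 has an FTA preferential rate, but origin Ilmark is not Ulador; base rate stands.
The additional-duty order on D-945 targets Merland, not Ilmark; it does not apply.
Duty = $14,867.06 × 28% = $4,162.78.
Total = $13,373.36 + $5,368.12 + $4,162.78 = $22,904.26.

$22,904.26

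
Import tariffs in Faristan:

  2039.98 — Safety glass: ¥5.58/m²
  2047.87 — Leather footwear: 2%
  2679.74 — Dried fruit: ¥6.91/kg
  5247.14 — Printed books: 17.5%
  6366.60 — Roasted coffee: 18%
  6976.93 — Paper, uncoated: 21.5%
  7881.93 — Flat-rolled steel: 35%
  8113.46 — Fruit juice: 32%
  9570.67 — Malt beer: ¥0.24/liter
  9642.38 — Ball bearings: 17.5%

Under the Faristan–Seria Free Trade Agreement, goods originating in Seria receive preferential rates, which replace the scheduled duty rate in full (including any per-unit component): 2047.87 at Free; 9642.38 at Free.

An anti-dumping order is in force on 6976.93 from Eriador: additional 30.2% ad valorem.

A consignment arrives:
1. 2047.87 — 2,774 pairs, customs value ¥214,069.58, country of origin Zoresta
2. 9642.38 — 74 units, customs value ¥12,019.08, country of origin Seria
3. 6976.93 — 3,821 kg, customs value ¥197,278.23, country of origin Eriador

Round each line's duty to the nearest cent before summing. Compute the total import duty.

¥106,274.23

Line 1 (2047.87, Zoresta, 2,774 pairs, ¥214,069.58):
Base rate for 2047.87 is 2%.
2047.87 has an FTA preferential rate, but origin Zoresta is not Seria; base rate stands.
Duty = ¥214,069.58 × 2% = ¥4,281.39.
Line 2 (9642.38, Seria, 74 units, ¥12,019.08):
Base rate for 9642.38 is 17.5%.
Origin Seria qualifies under the Faristan–Seria agreement and 9642.38 is covered: preferential rate Free applies instead.
Duty = ¥12,019.08 × 0% = ¥0.00.
Line 3 (6976.93, Eriador, 3,821 kg, ¥197,278.23):
Base rate for 6976.93 is 21.5%.
Additional duty on 6976.93 from Eriador: +30.2%. Applied ad valorem rate: 21.5% + 30.2% = 51.7%.
Duty = ¥197,278.23 × 51.7% = ¥101,992.84.
Total = ¥4,281.39 + ¥0.00 + ¥101,992.84 = ¥106,274.23.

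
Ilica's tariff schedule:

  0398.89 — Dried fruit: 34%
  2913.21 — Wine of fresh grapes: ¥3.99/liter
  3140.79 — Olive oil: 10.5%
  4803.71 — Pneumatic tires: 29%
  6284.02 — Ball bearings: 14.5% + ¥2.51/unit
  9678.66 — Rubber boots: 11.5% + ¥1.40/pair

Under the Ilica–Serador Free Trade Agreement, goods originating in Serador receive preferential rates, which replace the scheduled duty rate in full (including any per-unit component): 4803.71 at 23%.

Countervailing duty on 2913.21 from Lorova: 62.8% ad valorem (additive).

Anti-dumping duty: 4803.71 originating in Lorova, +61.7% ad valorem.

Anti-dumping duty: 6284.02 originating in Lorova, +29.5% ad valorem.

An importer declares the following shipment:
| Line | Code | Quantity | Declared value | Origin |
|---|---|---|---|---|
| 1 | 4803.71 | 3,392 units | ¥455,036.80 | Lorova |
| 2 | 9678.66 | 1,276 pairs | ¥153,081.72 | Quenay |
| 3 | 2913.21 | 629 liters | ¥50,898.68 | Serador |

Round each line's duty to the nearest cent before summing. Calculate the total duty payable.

Line 1 (4803.71, Lorova, 3,392 units, ¥455,036.80):
Base rate for 4803.71 is 29%.
4803.71 has an FTA preferential rate, but origin Lorova is not Serador; base rate stands.
Additional duty on 4803.71 from Lorova: +61.7%. Applied ad valorem rate: 29% + 61.7% = 90.7%.
Duty = ¥455,036.80 × 90.7% = ¥412,718.38.
Line 2 (9678.66, Quenay, 1,276 pairs, ¥153,081.72):
Base rate for 9678.66 is 11.5% + ¥1.40/pair.
Duty = ¥153,081.72 × 11.5% + 1,276 × ¥1.40 = ¥19,390.80.
Line 3 (2913.21, Serador, 629 liters, ¥50,898.68):
Base rate for 2913.21 is ¥3.99/liter.
Origin Serador is the FTA partner but 2913.21 is not on the preference list; base rate stands.
The additional-duty order on 2913.21 targets Lorova, not Serador; it does not apply.
Duty = 629 × ¥3.99 = ¥2,509.71.
Total = ¥412,718.38 + ¥19,390.80 + ¥2,509.71 = ¥434,618.89.

¥434,618.89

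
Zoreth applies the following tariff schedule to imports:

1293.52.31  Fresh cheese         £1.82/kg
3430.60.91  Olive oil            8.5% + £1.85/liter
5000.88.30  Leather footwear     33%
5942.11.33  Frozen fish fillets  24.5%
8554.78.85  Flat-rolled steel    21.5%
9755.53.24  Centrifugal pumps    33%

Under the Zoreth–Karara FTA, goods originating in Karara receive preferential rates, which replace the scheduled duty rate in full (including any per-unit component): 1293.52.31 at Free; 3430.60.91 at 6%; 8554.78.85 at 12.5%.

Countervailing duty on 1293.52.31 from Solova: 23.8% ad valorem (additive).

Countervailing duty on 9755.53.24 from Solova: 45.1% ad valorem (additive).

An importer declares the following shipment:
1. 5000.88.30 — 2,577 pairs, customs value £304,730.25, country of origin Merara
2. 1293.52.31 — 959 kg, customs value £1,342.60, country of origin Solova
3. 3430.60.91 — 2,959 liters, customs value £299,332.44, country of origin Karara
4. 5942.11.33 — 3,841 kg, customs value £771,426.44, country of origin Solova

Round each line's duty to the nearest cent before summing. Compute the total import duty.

Line 1 (5000.88.30, Merara, 2,577 pairs, £304,730.25):
Base rate for 5000.88.30 is 33%.
Duty = £304,730.25 × 33% = £100,560.98.
Line 2 (1293.52.31, Solova, 959 kg, £1,342.60):
Base rate for 1293.52.31 is £1.82/kg.
1293.52.31 has an FTA preferential rate, but origin Solova is not Karara; base rate stands.
Additional duty on 1293.52.31 from Solova: +23.8% ad valorem. Applied ad valorem rate = 23.8%.
Duty = £1,342.60 × 23.8% + 959 × £1.82 = £2,064.92.
Line 3 (3430.60.91, Karara, 2,959 liters, £299,332.44):
Base rate for 3430.60.91 is 8.5% + £1.85/liter.
Origin Karara qualifies under the Zoreth–Karara agreement and 3430.60.91 is covered: preferential rate 6% applies instead.
Duty = £299,332.44 × 6% = £17,959.95.
Line 4 (5942.11.33, Solova, 3,841 kg, £771,426.44):
Base rate for 5942.11.33 is 24.5%.
Duty = £771,426.44 × 24.5% = £188,999.48.
Total = £100,560.98 + £2,064.92 + £17,959.95 + £188,999.48 = £309,585.33.

£309,585.33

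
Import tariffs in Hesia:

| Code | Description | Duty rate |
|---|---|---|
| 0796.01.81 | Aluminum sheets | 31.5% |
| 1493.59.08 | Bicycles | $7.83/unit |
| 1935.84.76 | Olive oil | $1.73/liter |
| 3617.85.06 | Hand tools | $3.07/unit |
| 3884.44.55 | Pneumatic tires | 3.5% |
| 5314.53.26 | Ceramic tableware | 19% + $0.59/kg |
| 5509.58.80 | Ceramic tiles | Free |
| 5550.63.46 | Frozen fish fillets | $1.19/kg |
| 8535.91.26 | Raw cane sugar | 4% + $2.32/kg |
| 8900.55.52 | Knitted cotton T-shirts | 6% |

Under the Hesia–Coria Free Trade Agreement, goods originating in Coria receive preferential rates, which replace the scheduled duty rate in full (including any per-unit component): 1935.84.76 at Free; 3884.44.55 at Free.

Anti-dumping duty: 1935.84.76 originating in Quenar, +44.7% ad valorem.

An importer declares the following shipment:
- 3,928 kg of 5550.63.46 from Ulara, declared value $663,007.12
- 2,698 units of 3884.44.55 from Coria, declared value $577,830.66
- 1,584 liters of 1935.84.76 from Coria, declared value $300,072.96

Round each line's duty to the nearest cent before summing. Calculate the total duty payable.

$4,674.32

Line 1 (5550.63.46, Ulara, 3,928 kg, $663,007.12):
Base rate for 5550.63.46 is $1.19/kg.
Duty = 3,928 × $1.19 = $4,674.32.
Line 2 (3884.44.55, Coria, 2,698 units, $577,830.66):
Base rate for 3884.44.55 is 3.5%.
Origin Coria qualifies under the Hesia–Coria agreement and 3884.44.55 is covered: preferential rate Free applies instead.
Duty = $577,830.66 × 0% = $0.00.
Line 3 (1935.84.76, Coria, 1,584 liters, $300,072.96):
Base rate for 1935.84.76 is $1.73/liter.
Origin Coria qualifies under the Hesia–Coria agreement and 1935.84.76 is covered: preferential rate Free applies instead.
The additional-duty order on 1935.84.76 targets Quenar, not Coria; it does not apply.
Duty = $300,072.96 × 0% = $0.00.
Total = $4,674.32 + $0.00 + $0.00 = $4,674.32.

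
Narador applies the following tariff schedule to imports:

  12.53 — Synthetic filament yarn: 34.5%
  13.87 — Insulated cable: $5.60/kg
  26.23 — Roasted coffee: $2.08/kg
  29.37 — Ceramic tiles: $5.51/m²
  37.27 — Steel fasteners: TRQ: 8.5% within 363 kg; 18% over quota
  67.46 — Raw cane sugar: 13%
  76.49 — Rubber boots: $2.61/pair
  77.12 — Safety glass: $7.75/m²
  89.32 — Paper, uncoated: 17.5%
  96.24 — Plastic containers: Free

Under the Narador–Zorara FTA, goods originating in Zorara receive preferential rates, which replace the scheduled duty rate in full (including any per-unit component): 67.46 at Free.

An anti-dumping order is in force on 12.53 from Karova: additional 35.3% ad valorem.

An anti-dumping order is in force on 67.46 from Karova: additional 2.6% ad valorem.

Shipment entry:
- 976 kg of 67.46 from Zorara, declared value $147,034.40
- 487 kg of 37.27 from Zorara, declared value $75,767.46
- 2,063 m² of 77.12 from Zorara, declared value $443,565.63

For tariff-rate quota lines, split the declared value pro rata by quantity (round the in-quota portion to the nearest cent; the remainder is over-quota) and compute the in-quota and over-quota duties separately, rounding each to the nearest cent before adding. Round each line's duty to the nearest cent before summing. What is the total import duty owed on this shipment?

$24,261.22

Line 1 (67.46, Zorara, 976 kg, $147,034.40):
Base rate for 67.46 is 13%.
Origin Zorara qualifies under the Narador–Zorara agreement and 67.46 is covered: preferential rate Free applies instead.
The additional-duty order on 67.46 targets Karova, not Zorara; it does not apply.
Duty = $147,034.40 × 0% = $0.00.
Line 2 (37.27, Zorara, 487 kg, $75,767.46):
Code 37.27 is under a tariff-rate quota (threshold 363 kg). In-quota: 363 kg at 8.5%; over-quota: 124 kg at 18%.
Pro-rata value split: in-quota = $75,767.46 × 363/487 = $56,475.54; over-quota = $75,767.46 − $56,475.54 = $19,291.92.
In-quota duty = $56,475.54 × 8.5% = $4,800.42. Over-quota duty = $19,291.92 × 18% = $3,472.55.
Line duty = $4,800.42 + $3,472.55 = $8,272.97.
Line 3 (77.12, Zorara, 2,063 m², $443,565.63):
Base rate for 77.12 is $7.75/m².
Origin Zorara is the FTA partner but 77.12 is not on the preference list; base rate stands.
Duty = 2,063 × $7.75 = $15,988.25.
Total = $0.00 + $8,272.97 + $15,988.25 = $24,261.22.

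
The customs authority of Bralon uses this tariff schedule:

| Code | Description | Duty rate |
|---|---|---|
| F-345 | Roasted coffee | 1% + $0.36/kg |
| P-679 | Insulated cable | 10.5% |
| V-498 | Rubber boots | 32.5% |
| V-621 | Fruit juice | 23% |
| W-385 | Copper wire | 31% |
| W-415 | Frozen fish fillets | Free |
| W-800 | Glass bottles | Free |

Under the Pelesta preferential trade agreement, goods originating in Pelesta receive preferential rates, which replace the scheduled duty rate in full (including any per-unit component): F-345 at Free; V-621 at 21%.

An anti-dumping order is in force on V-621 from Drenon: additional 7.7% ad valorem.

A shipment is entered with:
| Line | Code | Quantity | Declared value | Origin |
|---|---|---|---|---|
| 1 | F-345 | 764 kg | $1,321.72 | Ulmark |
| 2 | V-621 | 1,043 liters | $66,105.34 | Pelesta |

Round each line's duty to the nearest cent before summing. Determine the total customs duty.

Line 1 (F-345, Ulmark, 764 kg, $1,321.72):
Base rate for F-345 is 1% + $0.36/kg.
F-345 has an FTA preferential rate, but origin Ulmark is not Pelesta; base rate stands.
Duty = $1,321.72 × 1% + 764 × $0.36 = $288.26.
Line 2 (V-621, Pelesta, 1,043 liters, $66,105.34):
Base rate for V-621 is 23%.
Origin Pelesta qualifies under the Bralon–Pelesta agreement and V-621 is covered: preferential rate 21% applies instead.
The additional-duty order on V-621 targets Drenon, not Pelesta; it does not apply.
Duty = $66,105.34 × 21% = $13,882.12.
Total = $288.26 + $13,882.12 = $14,170.38.

$14,170.38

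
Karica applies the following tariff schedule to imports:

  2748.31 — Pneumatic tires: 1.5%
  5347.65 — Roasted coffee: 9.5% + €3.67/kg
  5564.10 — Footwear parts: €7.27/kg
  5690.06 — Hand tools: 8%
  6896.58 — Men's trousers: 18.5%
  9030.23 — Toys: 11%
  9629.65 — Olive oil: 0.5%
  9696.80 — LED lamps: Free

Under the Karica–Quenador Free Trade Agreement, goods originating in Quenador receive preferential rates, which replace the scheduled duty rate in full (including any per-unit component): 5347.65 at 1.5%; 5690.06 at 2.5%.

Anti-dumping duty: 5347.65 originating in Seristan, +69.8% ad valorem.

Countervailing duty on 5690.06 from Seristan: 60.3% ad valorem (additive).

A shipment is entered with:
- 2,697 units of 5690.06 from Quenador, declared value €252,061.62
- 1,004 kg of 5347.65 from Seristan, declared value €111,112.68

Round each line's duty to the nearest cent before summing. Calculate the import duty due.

Line 1 (5690.06, Quenador, 2,697 units, €252,061.62):
Base rate for 5690.06 is 8%.
Origin Quenador qualifies under the Karica–Quenador agreement and 5690.06 is covered: preferential rate 2.5% applies instead.
The additional-duty order on 5690.06 targets Seristan, not Quenador; it does not apply.
Duty = €252,061.62 × 2.5% = €6,301.54.
Line 2 (5347.65, Seristan, 1,004 kg, €111,112.68):
Base rate for 5347.65 is 9.5% + €3.67/kg.
5347.65 has an FTA preferential rate, but origin Seristan is not Quenador; base rate stands.
Additional duty on 5347.65 from Seristan: +69.8%. Applied ad valorem rate: 9.5% + 69.8% = 79.3%.
Duty = €111,112.68 × 79.3% + 1,004 × €3.67 = €91,797.04.
Total = €6,301.54 + €91,797.04 = €98,098.58.

€98,098.58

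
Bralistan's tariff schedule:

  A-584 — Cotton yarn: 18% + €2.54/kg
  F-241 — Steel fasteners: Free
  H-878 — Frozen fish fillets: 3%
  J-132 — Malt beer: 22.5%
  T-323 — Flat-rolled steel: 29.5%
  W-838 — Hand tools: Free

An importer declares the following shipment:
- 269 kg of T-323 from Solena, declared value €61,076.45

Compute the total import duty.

€18,017.55

Line 1 (T-323, Solena, 269 kg, €61,076.45):
Base rate for T-323 is 29.5%.
Duty = €61,076.45 × 29.5% = €18,017.55.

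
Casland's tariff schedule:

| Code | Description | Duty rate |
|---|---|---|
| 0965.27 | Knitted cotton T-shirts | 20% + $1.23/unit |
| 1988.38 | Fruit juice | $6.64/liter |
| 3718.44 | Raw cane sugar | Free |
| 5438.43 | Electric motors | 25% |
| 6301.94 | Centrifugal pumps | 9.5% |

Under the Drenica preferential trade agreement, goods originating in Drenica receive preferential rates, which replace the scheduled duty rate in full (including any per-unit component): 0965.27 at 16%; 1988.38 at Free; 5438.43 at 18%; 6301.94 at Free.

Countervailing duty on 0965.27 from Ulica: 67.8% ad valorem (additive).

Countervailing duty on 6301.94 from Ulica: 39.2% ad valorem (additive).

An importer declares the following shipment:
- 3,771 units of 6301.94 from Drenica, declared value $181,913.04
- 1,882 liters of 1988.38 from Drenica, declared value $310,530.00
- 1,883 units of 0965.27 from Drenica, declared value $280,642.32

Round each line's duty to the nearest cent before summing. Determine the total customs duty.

Line 1 (6301.94, Drenica, 3,771 units, $181,913.04):
Base rate for 6301.94 is 9.5%.
Origin Drenica qualifies under the Casland–Drenica agreement and 6301.94 is covered: preferential rate Free applies instead.
The additional-duty order on 6301.94 targets Ulica, not Drenica; it does not apply.
Duty = $181,913.04 × 0% = $0.00.
Line 2 (1988.38, Drenica, 1,882 liters, $310,530.00):
Base rate for 1988.38 is $6.64/liter.
Origin Drenica qualifies under the Casland–Drenica agreement and 1988.38 is covered: preferential rate Free applies instead.
Duty = $310,530.00 × 0% = $0.00.
Line 3 (0965.27, Drenica, 1,883 units, $280,642.32):
Base rate for 0965.27 is 20% + $1.23/unit.
Origin Drenica qualifies under the Casland–Drenica agreement and 0965.27 is covered: preferential rate 16% applies instead.
The additional-duty order on 0965.27 targets Ulica, not Drenica; it does not apply.
Duty = $280,642.32 × 16% = $44,902.77.
Total = $0.00 + $0.00 + $44,902.77 = $44,902.77.

$44,902.77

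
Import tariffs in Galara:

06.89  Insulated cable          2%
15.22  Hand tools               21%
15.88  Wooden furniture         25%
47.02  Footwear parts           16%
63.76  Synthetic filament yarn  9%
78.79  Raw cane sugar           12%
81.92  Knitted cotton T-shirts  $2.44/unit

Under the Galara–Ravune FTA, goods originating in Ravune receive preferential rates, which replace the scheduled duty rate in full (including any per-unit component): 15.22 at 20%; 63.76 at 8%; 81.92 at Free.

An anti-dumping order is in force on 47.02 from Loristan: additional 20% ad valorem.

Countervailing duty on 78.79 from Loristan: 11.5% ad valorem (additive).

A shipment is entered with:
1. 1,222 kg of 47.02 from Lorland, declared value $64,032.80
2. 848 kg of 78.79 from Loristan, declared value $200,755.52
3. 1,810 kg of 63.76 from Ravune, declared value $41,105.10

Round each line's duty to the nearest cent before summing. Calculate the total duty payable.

Line 1 (47.02, Lorland, 1,222 kg, $64,032.80):
Base rate for 47.02 is 16%.
The additional-duty order on 47.02 targets Loristan, not Lorland; it does not apply.
Duty = $64,032.80 × 16% = $10,245.25.
Line 2 (78.79, Loristan, 848 kg, $200,755.52):
Base rate for 78.79 is 12%.
Additional duty on 78.79 from Loristan: +11.5%. Applied ad valorem rate: 12% + 11.5% = 23.5%.
Duty = $200,755.52 × 23.5% = $47,177.55.
Line 3 (63.76, Ravune, 1,810 kg, $41,105.10):
Base rate for 63.76 is 9%.
Origin Ravune qualifies under the Galara–Ravune agreement and 63.76 is covered: preferential rate 8% applies instead.
Duty = $41,105.10 × 8% = $3,288.41.
Total = $10,245.25 + $47,177.55 + $3,288.41 = $60,711.21.

$60,711.21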